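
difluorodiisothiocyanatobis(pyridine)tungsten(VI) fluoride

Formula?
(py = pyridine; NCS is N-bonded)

[WF2(NCS)2(py)2]F2

Ligands: 2 pyridine (py, neutral), 2 isothiocyanato (NCS, -1), 2 fluoro (F, -1). Ligand charge sum = -4.
With W in oxidation state +6, the complex ion is [W...]^2+.
Charge balance with fluoride (-1) requires 1 complex ion per 2 fluoride.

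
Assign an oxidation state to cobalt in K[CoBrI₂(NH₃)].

1 potassium outside the brackets (+1 each) → the complex ion is 1−.
Ligand charges: 1×NH3 neutral; 2×I = -2; 1×Br = -1; sum -3.
Co + (-3) = 1− ⇒ Co is +2.

+2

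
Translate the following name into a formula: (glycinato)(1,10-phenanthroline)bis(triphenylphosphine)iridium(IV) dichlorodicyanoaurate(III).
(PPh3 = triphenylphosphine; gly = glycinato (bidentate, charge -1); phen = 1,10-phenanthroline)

[Ir(gly)(phen)(PPh3)2][AuCl2(CN)2]3

Cation [Ir…]: ligand charges -1, Ir(IV) ⇒ ion charge 3+.
Anion [Au…]: ligand charges -4, Au(III) ⇒ ion charge 1−.
One 3+ cation requires 3 of the 1− anion.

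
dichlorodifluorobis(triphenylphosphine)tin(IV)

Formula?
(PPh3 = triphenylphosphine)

[SnCl2F2(PPh3)2]

Ligands: 2 chloro (Cl, -1), 2 triphenylphosphine (PPh3, neutral), 2 fluoro (F, -1). Ligand charge sum = -4.
With Sn in oxidation state +4, the complex ion is [Sn...].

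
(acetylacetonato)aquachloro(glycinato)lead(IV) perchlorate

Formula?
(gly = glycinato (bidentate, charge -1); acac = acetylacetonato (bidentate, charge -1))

Ligands: 1 chloro (Cl, -1), 1 aqua (H2O, neutral), 1 glycinato (gly, -1), 1 acetylacetonato (acac, -1). Ligand charge sum = -3.
With Pb in oxidation state +4, the complex ion is [Pb...]^1+.
Charge balance with perchlorate (-1) requires 1 complex ion per 1 perchlorate.

[Pb(acac)Cl(gly)(H2O)]ClO4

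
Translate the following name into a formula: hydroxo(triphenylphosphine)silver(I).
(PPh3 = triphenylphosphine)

[Ag(OH)(PPh3)]

Ligands: 1 hydroxo (OH, -1), 1 triphenylphosphine (PPh3, neutral). Ligand charge sum = -1.
With Ag in oxidation state +1, the complex ion is [Ag...].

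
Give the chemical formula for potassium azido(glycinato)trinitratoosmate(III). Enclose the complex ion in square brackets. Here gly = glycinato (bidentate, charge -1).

K2[Os(gly)(N3)(NO3)3]

Ligands: 1 azido (N3, -1), 1 glycinato (gly, -1), 3 nitrato (NO3, -1). Ligand charge sum = -5.
Charge balance with potassium (+1) requires 1 complex ion per 2 potassium.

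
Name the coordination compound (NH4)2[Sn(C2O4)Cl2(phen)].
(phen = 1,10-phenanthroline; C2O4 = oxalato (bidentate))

ammonium dichlorooxalato(1,10-phenanthroline)stannate(II)

The 2 ammonium counter-ions carry a total charge of +2, so each complex ion is 2−.
Ligand charges: 1×1,10-phenanthroline (neutral), 2×chloro (-1 each), 1×oxalato (-2 each); total -4. So Sn + (-4) = 2−, giving Sn = +2.
Ligands are named alphabetically: chloro before oxalato before phenanthroline.
The complex ion is anionic, so tin takes the -ate form stannate(II).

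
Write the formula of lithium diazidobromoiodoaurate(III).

Ligands: 1 iodo (I, -1), 2 azido (N3, -1), 1 bromo (Br, -1). Ligand charge sum = -4.
Charge balance with lithium (+1) requires 1 complex ion per 1 lithium.

Li[AuBrI(N3)2]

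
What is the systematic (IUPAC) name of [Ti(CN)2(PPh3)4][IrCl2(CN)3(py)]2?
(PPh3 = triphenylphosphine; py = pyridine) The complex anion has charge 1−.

The complex anion is given as 1−; its ligand charges sum to -5, so Ir = +4.
With 2 anions per cation, the cation must be 2×1 = 2+.
Cation: ligand charges sum to -2; for the ion to be 2+, Ti = +4.

dicyanotetrakis(triphenylphosphine)titanium(IV) dichlorotricyano(pyridine)iridate(IV)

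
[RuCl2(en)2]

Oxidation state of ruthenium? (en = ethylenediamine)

No counter-ion: the bracketed complex is neutral.
Ligand charges: 2×en neutral; 2×Cl = -2; sum -2.
Ru + (-2) = 0 ⇒ Ru is +2.

+2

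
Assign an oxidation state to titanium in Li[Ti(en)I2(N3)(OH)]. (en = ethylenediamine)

+3

1 lithium outside the brackets (+1 each) → the complex ion is 1−.
Ligand charges: 1×en neutral; 1×OH = -1; 2×I = -2; 1×N3 = -1; sum -4.
Ti + (-4) = 1− ⇒ Ti is +3.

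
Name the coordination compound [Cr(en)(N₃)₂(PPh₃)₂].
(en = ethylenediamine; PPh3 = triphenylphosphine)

diazido(ethylenediamine)bis(triphenylphosphine)chromium(II)

There is no counter-ion, so the complex is neutral overall.
Ligand charges: 1×ethylenediamine (neutral), 2×triphenylphosphine (neutral), 2×azido (-1 each); total -2. So Cr + (-2) = 0, giving Cr = +2.
Ligands are named alphabetically: azido before ethylenediamine before triphenylphosphine.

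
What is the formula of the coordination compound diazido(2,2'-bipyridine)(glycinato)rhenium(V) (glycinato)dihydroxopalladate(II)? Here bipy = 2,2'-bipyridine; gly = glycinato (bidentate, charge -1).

Cation [Re…]: ligand charges -3, Re(V) ⇒ ion charge 2+.
Anion [Pd…]: ligand charges -3, Pd(II) ⇒ ion charge 1−.
One 2+ cation requires 2 of the 1− anion.

[Re(bipy)(gly)(N3)2][Pd(gly)(OH)2]2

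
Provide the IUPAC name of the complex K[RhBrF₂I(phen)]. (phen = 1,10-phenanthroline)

The 1 potassium counter-ion carries a total charge of +1, so each complex ion is 1−.
Ligand charges: 1×1,10-phenanthroline (neutral), 1×iodo (-1 each), 1×bromo (-1 each), 2×fluoro (-1 each); total -4. So Rh + (-4) = 1−, giving Rh = +3.
The complex ion is anionic, so rhodium takes the -ate form rhodate(III).

potassium bromodifluoroiodo(1,10-phenanthroline)rhodate(III)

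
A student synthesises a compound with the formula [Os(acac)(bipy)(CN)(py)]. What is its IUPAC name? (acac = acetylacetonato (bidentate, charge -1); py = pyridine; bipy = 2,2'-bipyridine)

There is no counter-ion, so the complex is neutral overall.
Ligand charges: 1×cyano (-1 each), 1×acetylacetonato (-1 each), 1×pyridine (neutral), 1×2,2'-bipyridine (neutral); total -2. So Os + (-2) = 0, giving Os = +2.
Ligands are named alphabetically: acetylacetonato before bipyridine before cyano before pyridine.

(acetylacetonato)(2,2'-bipyridine)cyano(pyridine)osmium(II)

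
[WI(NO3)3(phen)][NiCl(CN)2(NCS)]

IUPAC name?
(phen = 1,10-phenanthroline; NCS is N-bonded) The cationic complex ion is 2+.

iodotrinitrato(1,10-phenanthroline)tungsten(VI) chlorodicyanoisothiocyanatonickelate(II)

Both ions are complex: the cation is named first with the plain metal name, the anion second with the -ate form; each ion's ligands are alphabetised independently.
The complex cation is given as 2+; its ligand charges sum to -4, so W = +6.
A 1:1 salt means the anion carries the equal and opposite charge, 2−.
Anion: ligand charges sum to -4; for the ion to be 2−, Ni = +2.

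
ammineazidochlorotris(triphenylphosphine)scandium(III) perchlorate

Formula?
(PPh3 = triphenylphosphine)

Ligands: 3 triphenylphosphine (PPh3, neutral), 1 ammine (NH3, neutral), 1 chloro (Cl, -1), 1 azido (N3, -1). Ligand charge sum = -2.
Charge balance with perchlorate (-1) requires 1 complex ion per 1 perchlorate.

[ScCl(N3)(NH3)(PPh3)3]ClO4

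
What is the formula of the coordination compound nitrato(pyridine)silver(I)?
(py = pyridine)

[Ag(NO3)(py)]

Ligands: 1 nitrato (NO3, -1), 1 pyridine (py, neutral). Ligand charge sum = -1.
With Ag in oxidation state +1, the complex ion is [Ag...].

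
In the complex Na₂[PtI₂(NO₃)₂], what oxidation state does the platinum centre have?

2 sodium outside the brackets (+1 each) → the complex ion is 2−.
Ligand charges: 2×NO3 = -2; 2×I = -2; sum -4.
Pt + (-4) = 2− ⇒ Pt is +2.

+2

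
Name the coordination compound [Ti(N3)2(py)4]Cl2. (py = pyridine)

diazidotetrakis(pyridine)titanium(IV) chloride

The 2 chloride counter-ions carry a total charge of -2, so each complex ion is 2+.
Ligand charges: 4×pyridine (neutral), 2×azido (-1 each); total -2. So Ti + (-2) = 2+, giving Ti = +4.
Ligands are named alphabetically: azido before pyridine.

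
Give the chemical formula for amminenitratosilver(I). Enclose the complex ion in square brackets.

[Ag(NH3)(NO3)]

Ligands: 1 ammine (NH3, neutral), 1 nitrato (NO3, -1). Ligand charge sum = -1.
With Ag in oxidation state +1, the complex ion is [Ag...].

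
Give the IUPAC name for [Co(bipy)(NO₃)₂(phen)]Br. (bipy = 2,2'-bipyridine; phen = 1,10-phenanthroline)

(2,2'-bipyridine)dinitrato(1,10-phenanthroline)cobalt(III) bromide

The 1 bromide counter-ion carries a total charge of -1, so each complex ion is 1+.
Ligand charges: 2×nitrato (-1 each), 1×2,2'-bipyridine (neutral), 1×1,10-phenanthroline (neutral); total -2. So Co + (-2) = 1+, giving Co = +3.
Ligands are named alphabetically: bipyridine before nitrato before phenanthroline.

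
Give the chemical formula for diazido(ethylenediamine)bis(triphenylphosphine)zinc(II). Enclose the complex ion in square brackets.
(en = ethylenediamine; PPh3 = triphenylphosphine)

[Zn(en)(N3)2(PPh3)2]

Ligands: 2 azido (N3, -1), 1 ethylenediamine (en, neutral), 2 triphenylphosphine (PPh3, neutral). Ligand charge sum = -2.
With Zn in oxidation state +2, the complex ion is [Zn...].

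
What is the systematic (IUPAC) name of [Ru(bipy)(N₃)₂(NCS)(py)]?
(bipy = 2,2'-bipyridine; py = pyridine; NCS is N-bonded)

diazido(2,2'-bipyridine)isothiocyanato(pyridine)ruthenium(III)

There is no counter-ion, so the complex is neutral overall.
Ligand charges: 1×2,2'-bipyridine (neutral), 1×pyridine (neutral), 1×isothiocyanato (-1 each), 2×azido (-1 each); total -3. So Ru + (-3) = 0, giving Ru = +3.
Ligands are named alphabetically: azido before bipyridine before isothiocyanato before pyridine.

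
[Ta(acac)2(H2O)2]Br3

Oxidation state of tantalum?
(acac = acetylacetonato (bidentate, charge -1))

+5

3 bromide outside the brackets (-1 each) → the complex ion is 3+.
Ligand charges: 2×acac = -2; 2×H2O neutral; sum -2.
Ta + (-2) = 3+ ⇒ Ta is +5.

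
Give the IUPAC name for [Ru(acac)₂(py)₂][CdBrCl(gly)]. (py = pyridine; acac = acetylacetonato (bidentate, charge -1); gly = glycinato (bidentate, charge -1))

bis(acetylacetonato)bis(pyridine)ruthenium(III) bromochloro(glycinato)cadmate(II)

Cadmium is always +2 in its complexes; the anion's ligand charges sum to -3, so the complex anion is 1−.
A 1:1 salt means the cation carries the equal and opposite charge, 1+.
Cation: ligand charges sum to -2; for the ion to be 1+, Ru = +3.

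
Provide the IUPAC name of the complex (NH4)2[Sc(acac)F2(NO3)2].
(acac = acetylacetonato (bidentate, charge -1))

ammonium (acetylacetonato)difluorodinitratoscandate(III)

The 2 ammonium counter-ions carry a total charge of +2, so each complex ion is 2−.
Ligand charges: 1×acetylacetonato (-1 each), 2×fluoro (-1 each), 2×nitrato (-1 each); total -5. So Sc + (-5) = 2−, giving Sc = +3.
The complex ion is anionic, so scandium takes the -ate form scandate(III).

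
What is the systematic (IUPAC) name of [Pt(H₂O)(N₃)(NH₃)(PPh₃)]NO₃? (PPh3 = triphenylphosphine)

The 1 nitrate counter-ion carries a total charge of -1, so each complex ion is 1+.
Ligand charges: 1×aqua (neutral), 1×azido (-1 each), 1×triphenylphosphine (neutral), 1×ammine (neutral); total -1. So Pt + (-1) = 1+, giving Pt = +2.
Ligands are named alphabetically: ammine before aqua before azido before triphenylphosphine.

ammineaquaazido(triphenylphosphine)platinum(II) nitrate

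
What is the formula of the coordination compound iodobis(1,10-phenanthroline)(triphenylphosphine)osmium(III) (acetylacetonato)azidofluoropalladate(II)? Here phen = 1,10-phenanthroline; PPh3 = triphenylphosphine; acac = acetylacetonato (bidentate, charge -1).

Cation [Os…]: ligand charges -1, Os(III) ⇒ ion charge 2+.
Anion [Pd…]: ligand charges -3, Pd(II) ⇒ ion charge 1−.
One 2+ cation requires 2 of the 1− anion.

[OsI(phen)2(PPh3)][Pd(acac)F(N3)]2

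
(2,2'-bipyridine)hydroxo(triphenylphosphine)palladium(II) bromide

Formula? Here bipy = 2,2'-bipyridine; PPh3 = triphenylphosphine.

[Pd(bipy)(OH)(PPh3)]Br

Ligands: 1 2,2'-bipyridine (bipy, neutral), 1 triphenylphosphine (PPh3, neutral), 1 hydroxo (OH, -1). Ligand charge sum = -1.
With Pd in oxidation state +2, the complex ion is [Pd...]^1+.
Charge balance with bromide (-1) requires 1 complex ion per 1 bromide.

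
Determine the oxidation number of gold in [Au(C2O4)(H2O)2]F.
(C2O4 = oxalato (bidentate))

1 fluoride outside the brackets (-1 each) → the complex ion is 1+.
Ligand charges: 2×H2O neutral; 1×C2O4 = -2; sum -2.
Au + (-2) = 1+ ⇒ Au is +3.

+3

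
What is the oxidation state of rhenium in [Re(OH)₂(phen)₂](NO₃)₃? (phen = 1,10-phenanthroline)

+5

3 nitrate outside the brackets (-1 each) → the complex ion is 3+.
Ligand charges: 2×OH = -2; 2×phen neutral; sum -2.
Re + (-2) = 3+ ⇒ Re is +5.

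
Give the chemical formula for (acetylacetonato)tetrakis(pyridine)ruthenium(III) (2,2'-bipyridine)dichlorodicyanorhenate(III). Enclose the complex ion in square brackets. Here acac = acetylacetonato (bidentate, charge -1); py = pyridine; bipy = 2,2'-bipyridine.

Cation [Ru…]: ligand charges -1, Ru(III) ⇒ ion charge 2+.
Anion [Re…]: ligand charges -4, Re(III) ⇒ ion charge 1−.

[Ru(acac)(py)4][Re(bipy)Cl2(CN)2]2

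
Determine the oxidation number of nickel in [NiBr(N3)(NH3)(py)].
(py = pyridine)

No counter-ion: the bracketed complex is neutral.
Ligand charges: 1×Br = -1; 1×py neutral; 1×N3 = -1; 1×NH3 neutral; sum -2.
Ni + (-2) = 0 ⇒ Ni is +2.

+2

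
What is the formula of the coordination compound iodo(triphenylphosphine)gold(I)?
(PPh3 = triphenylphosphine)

Ligands: 1 iodo (I, -1), 1 triphenylphosphine (PPh3, neutral). Ligand charge sum = -1.
With Au in oxidation state +1, the complex ion is [Au...].

[AuI(PPh3)]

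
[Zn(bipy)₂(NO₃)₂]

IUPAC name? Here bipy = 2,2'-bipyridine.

There is no counter-ion, so the complex is neutral overall.
Ligand charges: 2×nitrato (-1 each), 2×2,2'-bipyridine (neutral); total -2. So Zn + (-2) = 0, giving Zn = +2.
Ligands are named alphabetically: bipyridine before nitrato.

bis(2,2'-bipyridine)dinitratozinc(II)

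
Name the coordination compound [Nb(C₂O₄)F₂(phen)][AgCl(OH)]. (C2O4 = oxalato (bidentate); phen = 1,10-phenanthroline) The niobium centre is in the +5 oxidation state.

Both ions are complex: the cation is named first with the plain metal name, the anion second with the -ate form; each ion's ligands are alphabetised independently.
Nb is given as +5; the cation's ligand charges sum to -4, so the complex cation is 1+.
A 1:1 salt means the anion carries the equal and opposite charge, 1−.
Anion: ligand charges sum to -2; for the ion to be 1−, Ag = +1.

difluorooxalato(1,10-phenanthroline)niobium(V) chlorohydroxoargentate(I)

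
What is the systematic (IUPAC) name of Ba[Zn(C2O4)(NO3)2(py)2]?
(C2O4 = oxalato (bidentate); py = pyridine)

The 1 barium counter-ion carries a total charge of +2, so each complex ion is 2−.
Ligand charges: 1×oxalato (-2 each), 2×pyridine (neutral), 2×nitrato (-1 each); total -4. So Zn + (-4) = 2−, giving Zn = +2.
Ligands are named alphabetically: nitrato before oxalato before pyridine.
The complex ion is anionic, so zinc takes the -ate form zincate(II).

barium dinitratooxalatobis(pyridine)zincate(II)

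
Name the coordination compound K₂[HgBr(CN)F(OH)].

potassium bromocyanofluorohydroxomercurate(II)

The 2 potassium counter-ions carry a total charge of +2, so each complex ion is 2−.
Ligand charges: 1×cyano (-1 each), 1×hydroxo (-1 each), 1×fluoro (-1 each), 1×bromo (-1 each); total -4. So Hg + (-4) = 2−, giving Hg = +2.
The complex ion is anionic, so mercury takes the -ate form mercurate(II).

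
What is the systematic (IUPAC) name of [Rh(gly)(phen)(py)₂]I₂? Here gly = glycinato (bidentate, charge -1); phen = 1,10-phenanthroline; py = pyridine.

(glycinato)(1,10-phenanthroline)bis(pyridine)rhodium(III) iodide

The 2 iodide counter-ions carry a total charge of -2, so each complex ion is 2+.
Ligand charges: 1×glycinato (-1 each), 1×1,10-phenanthroline (neutral), 2×pyridine (neutral); total -1. So Rh + (-1) = 2+, giving Rh = +3.
Ligands are named alphabetically: glycinato before phenanthroline before pyridine.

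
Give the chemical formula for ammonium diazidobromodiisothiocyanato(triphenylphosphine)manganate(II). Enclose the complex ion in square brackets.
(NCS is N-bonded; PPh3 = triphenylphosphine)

Ligands: 2 isothiocyanato (NCS, -1), 1 bromo (Br, -1), 1 triphenylphosphine (PPh3, neutral), 2 azido (N3, -1). Ligand charge sum = -5.
Charge balance with ammonium (+1) requires 1 complex ion per 3 ammonium.

(NH4)3[MnBr(N3)2(NCS)2(PPh3)]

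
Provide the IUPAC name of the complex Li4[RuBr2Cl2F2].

The 4 lithium counter-ions carry a total charge of +4, so each complex ion is 4−.
Ligand charges: 2×bromo (-1 each), 2×chloro (-1 each), 2×fluoro (-1 each); total -6. So Ru + (-6) = 4−, giving Ru = +2.
Ligands are named alphabetically: bromo before chloro before fluoro.
The complex ion is anionic, so ruthenium takes the -ate form ruthenate(II).

lithium dibromodichlorodifluororuthenate(II)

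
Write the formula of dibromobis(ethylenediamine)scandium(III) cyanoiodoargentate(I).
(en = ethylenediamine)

Cation [Sc…]: ligand charges -2, Sc(III) ⇒ ion charge 1+.
Anion [Ag…]: ligand charges -2, Ag(I) ⇒ ion charge 1−.

[ScBr2(en)2][Ag(CN)I]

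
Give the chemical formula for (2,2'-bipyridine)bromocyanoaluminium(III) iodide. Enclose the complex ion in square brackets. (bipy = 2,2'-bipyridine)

[Al(bipy)Br(CN)]I

Ligands: 1 cyano (CN, -1), 1 2,2'-bipyridine (bipy, neutral), 1 bromo (Br, -1). Ligand charge sum = -2.
With Al in oxidation state +3, the complex ion is [Al...]^1+.
Charge balance with iodide (-1) requires 1 complex ion per 1 iodide.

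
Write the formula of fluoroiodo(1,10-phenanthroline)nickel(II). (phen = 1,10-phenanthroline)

[NiFI(phen)]

Ligands: 1 iodo (I, -1), 1 fluoro (F, -1), 1 1,10-phenanthroline (phen, neutral). Ligand charge sum = -2.
With Ni in oxidation state +2, the complex ion is [Ni...].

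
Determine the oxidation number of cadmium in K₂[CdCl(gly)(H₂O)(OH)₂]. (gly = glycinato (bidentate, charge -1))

2 potassium outside the brackets (+1 each) → the complex ion is 2−.
Ligand charges: 1×Cl = -1; 1×gly = -1; 2×OH = -2; 1×H2O neutral; sum -4.
Cd + (-4) = 2− ⇒ Cd is +2.

+2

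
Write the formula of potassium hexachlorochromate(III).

K3[CrCl6]

Ligands: 6 chloro (Cl, -1). Ligand charge sum = -6.
With Cr in oxidation state +3, the complex ion is [Cr...]^3−.
Charge balance with potassium (+1) requires 1 complex ion per 3 potassium.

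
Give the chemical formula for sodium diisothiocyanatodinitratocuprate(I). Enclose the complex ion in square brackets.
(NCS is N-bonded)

Na3[Cu(NCS)2(NO3)2]

Ligands: 2 nitrato (NO3, -1), 2 isothiocyanato (NCS, -1). Ligand charge sum = -4.
With Cu in oxidation state +1, the complex ion is [Cu...]^3−.
Charge balance with sodium (+1) requires 1 complex ion per 3 sodium.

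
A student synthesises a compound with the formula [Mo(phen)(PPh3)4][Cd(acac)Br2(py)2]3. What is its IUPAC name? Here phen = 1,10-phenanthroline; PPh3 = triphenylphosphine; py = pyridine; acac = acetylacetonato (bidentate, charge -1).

(1,10-phenanthroline)tetrakis(triphenylphosphine)molybdenum(III) (acetylacetonato)dibromobis(pyridine)cadmate(II)

Both ions are complex: the cation is named first with the plain metal name, the anion second with the -ate form; each ion's ligands are alphabetised independently.
Cadmium is always +2 in its complexes; the anion's ligand charges sum to -3, so the complex anion is 1−.
With 3 anions per cation, the cation must be 3×1 = 3+.
Cation: ligand charges sum to 0; for the ion to be 3+, Mo = +3.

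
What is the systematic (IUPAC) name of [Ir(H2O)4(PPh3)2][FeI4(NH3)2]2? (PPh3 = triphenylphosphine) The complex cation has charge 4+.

tetraaquabis(triphenylphosphine)iridium(IV) diamminetetraiodoferrate(II)

Both ions are complex: the cation is named first with the plain metal name, the anion second with the -ate form; each ion's ligands are alphabetised independently.
The complex cation is given as 4+; its ligand charges sum to 0, so Ir = +4.
With 2 anions per cation, each anion must be 4/2 = 2−.
Anion: ligand charges sum to -4; for the ion to be 2−, Fe = +2.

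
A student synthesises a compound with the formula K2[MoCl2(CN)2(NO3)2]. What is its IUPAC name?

potassium dichlorodicyanodinitratomolybdate(IV)

The 2 potassium counter-ions carry a total charge of +2, so each complex ion is 2−.
Ligand charges: 2×cyano (-1 each), 2×chloro (-1 each), 2×nitrato (-1 each); total -6. So Mo + (-6) = 2−, giving Mo = +4.
Ligands are named alphabetically: chloro before cyano before nitrato.
The complex ion is anionic, so molybdenum takes the -ate form molybdate(IV).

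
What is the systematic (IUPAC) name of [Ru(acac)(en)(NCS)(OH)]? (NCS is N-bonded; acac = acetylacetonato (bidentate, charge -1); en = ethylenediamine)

(acetylacetonato)(ethylenediamine)hydroxoisothiocyanatoruthenium(III)

There is no counter-ion, so the complex is neutral overall.
Ligand charges: 1×isothiocyanato (-1 each), 1×hydroxo (-1 each), 1×acetylacetonato (-1 each), 1×ethylenediamine (neutral); total -3. So Ru + (-3) = 0, giving Ru = +3.
Ligands are named alphabetically: acetylacetonato before ethylenediamine before hydroxo before isothiocyanato.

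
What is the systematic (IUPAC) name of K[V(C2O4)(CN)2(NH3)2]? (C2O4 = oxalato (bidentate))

potassium diamminedicyanooxalatovanadate(III)

The 1 potassium counter-ion carries a total charge of +1, so each complex ion is 1−.
Ligand charges: 2×cyano (-1 each), 2×ammine (neutral), 1×oxalato (-2 each); total -4. So V + (-4) = 1−, giving V = +3.
Ligands are named alphabetically: ammine before cyano before oxalato.
The complex ion is anionic, so vanadium takes the -ate form vanadate(III).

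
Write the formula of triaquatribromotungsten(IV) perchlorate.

Ligands: 3 aqua (H2O, neutral), 3 bromo (Br, -1). Ligand charge sum = -3.
Charge balance with perchlorate (-1) requires 1 complex ion per 1 perchlorate.

[WBr3(H2O)3]ClO4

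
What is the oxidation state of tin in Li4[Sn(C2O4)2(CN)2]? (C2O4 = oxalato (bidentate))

4 lithium outside the brackets (+1 each) → the complex ion is 4−.
Ligand charges: 2×C2O4 = -4; 2×CN = -2; sum -6.
Sn + (-6) = 4− ⇒ Sn is +2.

+2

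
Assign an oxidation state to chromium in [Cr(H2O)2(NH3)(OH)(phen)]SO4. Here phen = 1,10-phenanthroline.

1 sulfate outside the brackets (-2 each) → the complex ion is 2+.
Ligand charges: 1×NH3 neutral; 1×OH = -1; 1×phen neutral; 2×H2O neutral; sum -1.
Cr + (-1) = 2+ ⇒ Cr is +3.

+3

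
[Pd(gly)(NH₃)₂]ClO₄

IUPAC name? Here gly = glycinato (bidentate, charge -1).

The 1 perchlorate counter-ion carries a total charge of -1, so each complex ion is 1+.
Ligand charges: 1×glycinato (-1 each), 2×ammine (neutral); total -1. So Pd + (-1) = 1+, giving Pd = +2.
Ligands are named alphabetically: ammine before glycinato.

diammine(glycinato)palladium(II) perchlorate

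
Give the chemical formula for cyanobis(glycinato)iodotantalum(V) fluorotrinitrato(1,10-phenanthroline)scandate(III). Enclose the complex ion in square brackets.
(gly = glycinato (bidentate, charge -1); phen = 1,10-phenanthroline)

Cation [Ta…]: ligand charges -4, Ta(V) ⇒ ion charge 1+.
Anion [Sc…]: ligand charges -4, Sc(III) ⇒ ion charge 1−.
One 1+ cation balances one 1− anion.

[Ta(CN)(gly)2I][ScF(NO3)3(phen)]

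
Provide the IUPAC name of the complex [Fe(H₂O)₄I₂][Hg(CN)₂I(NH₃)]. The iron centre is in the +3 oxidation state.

Both ions are complex: the cation is named first with the plain metal name, the anion second with the -ate form; each ion's ligands are alphabetised independently.
Fe is given as +3; the cation's ligand charges sum to -2, so the complex cation is 1+.
A 1:1 salt means the anion carries the equal and opposite charge, 1−.
Anion: ligand charges sum to -3; for the ion to be 1−, Hg = +2.

tetraaquadiiodoiron(III) amminedicyanoiodomercurate(II)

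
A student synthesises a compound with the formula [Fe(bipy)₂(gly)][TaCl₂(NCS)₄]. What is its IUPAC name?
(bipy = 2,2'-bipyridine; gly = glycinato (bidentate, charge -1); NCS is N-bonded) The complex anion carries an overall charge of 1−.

bis(2,2'-bipyridine)(glycinato)iron(II) dichlorotetraisothiocyanatotantalate(V)

Both ions are complex: the cation is named first with the plain metal name, the anion second with the -ate form; each ion's ligands are alphabetised independently.
The complex anion is given as 1−; its ligand charges sum to -6, so Ta = +5.
A 1:1 salt means the cation carries the equal and opposite charge, 1+.
Cation: ligand charges sum to -1; for the ion to be 1+, Fe = +2.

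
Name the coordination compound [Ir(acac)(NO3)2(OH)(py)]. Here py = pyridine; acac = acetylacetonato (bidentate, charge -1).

There is no counter-ion, so the complex is neutral overall.
Ligand charges: 1×pyridine (neutral), 1×hydroxo (-1 each), 1×acetylacetonato (-1 each), 2×nitrato (-1 each); total -4. So Ir + (-4) = 0, giving Ir = +4.
Ligands are named alphabetically: acetylacetonato before hydroxo before nitrato before pyridine.

(acetylacetonato)hydroxodinitrato(pyridine)iridium(IV)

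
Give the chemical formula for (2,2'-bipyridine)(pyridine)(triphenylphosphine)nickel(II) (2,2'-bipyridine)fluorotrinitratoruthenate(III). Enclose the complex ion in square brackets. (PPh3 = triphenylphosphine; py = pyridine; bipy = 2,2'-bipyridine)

[Ni(bipy)(PPh3)(py)][Ru(bipy)F(NO3)3]2

Cation [Ni…]: ligand charges 0, Ni(II) ⇒ ion charge 2+.
Anion [Ru…]: ligand charges -4, Ru(III) ⇒ ion charge 1−.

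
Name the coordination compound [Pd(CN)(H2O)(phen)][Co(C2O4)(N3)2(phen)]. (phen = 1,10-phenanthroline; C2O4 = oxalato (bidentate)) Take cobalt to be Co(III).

Co is given as +3; the anion's ligand charges sum to -4, so the complex anion is 1−.
A 1:1 salt means the cation carries the equal and opposite charge, 1+.
Cation: ligand charges sum to -1; for the ion to be 1+, Pd = +2.

aquacyano(1,10-phenanthroline)palladium(II) diazidooxalato(1,10-phenanthroline)cobaltate(III)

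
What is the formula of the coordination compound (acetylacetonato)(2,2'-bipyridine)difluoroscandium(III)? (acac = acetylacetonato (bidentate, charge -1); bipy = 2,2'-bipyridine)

Ligands: 1 acetylacetonato (acac, -1), 2 fluoro (F, -1), 1 2,2'-bipyridine (bipy, neutral). Ligand charge sum = -3.
With Sc in oxidation state +3, the complex ion is [Sc...].

[Sc(acac)(bipy)F2]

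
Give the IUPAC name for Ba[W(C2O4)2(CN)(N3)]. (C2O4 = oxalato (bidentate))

barium azidocyanodioxalatotungstate(IV)

The 1 barium counter-ion carries a total charge of +2, so each complex ion is 2−.
Ligand charges: 2×oxalato (-2 each), 1×azido (-1 each), 1×cyano (-1 each); total -6. So W + (-6) = 2−, giving W = +4.
The complex ion is anionic, so tungsten takes the -ate form tungstate(IV).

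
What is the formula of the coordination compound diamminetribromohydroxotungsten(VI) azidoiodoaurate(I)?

[WBr3(NH3)2(OH)][AuI(N3)]2

Cation [W…]: ligand charges -4, W(VI) ⇒ ion charge 2+.
Anion [Au…]: ligand charges -2, Au(I) ⇒ ion charge 1−.
One 2+ cation requires 2 of the 1− anion.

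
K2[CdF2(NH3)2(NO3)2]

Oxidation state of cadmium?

2 potassium outside the brackets (+1 each) → the complex ion is 2−.
Ligand charges: 2×NH3 neutral; 2×NO3 = -2; 2×F = -2; sum -4.
Cd + (-4) = 2− ⇒ Cd is +2.

+2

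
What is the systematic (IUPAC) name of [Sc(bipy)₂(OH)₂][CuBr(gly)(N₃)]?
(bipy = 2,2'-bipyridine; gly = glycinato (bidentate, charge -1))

bis(2,2'-bipyridine)dihydroxoscandium(III) azidobromo(glycinato)cuprate(II)

Scandium is always +3 in its complexes; the cation's ligand charges sum to -2, so the complex cation is 1+.
A 1:1 salt means the anion carries the equal and opposite charge, 1−.
Anion: ligand charges sum to -3; for the ion to be 1−, Cu = +2.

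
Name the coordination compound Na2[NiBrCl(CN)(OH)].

sodium bromochlorocyanohydroxonickelate(II)

The 2 sodium counter-ions carry a total charge of +2, so each complex ion is 2−.
Ligand charges: 1×chloro (-1 each), 1×cyano (-1 each), 1×hydroxo (-1 each), 1×bromo (-1 each); total -4. So Ni + (-4) = 2−, giving Ni = +2.
The complex ion is anionic, so nickel takes the -ate form nickelate(II).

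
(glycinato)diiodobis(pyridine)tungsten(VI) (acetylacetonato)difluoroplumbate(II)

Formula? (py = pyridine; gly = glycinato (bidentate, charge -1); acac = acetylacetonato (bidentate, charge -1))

Cation [W…]: ligand charges -3, W(VI) ⇒ ion charge 3+.
Anion [Pb…]: ligand charges -3, Pb(II) ⇒ ion charge 1−.
One 3+ cation requires 3 of the 1− anion.

[W(gly)I2(py)2][Pb(acac)F2]3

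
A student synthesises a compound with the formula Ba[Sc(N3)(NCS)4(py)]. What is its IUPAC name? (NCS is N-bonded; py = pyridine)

The 1 barium counter-ion carries a total charge of +2, so each complex ion is 2−.
Ligand charges: 4×isothiocyanato (-1 each), 1×azido (-1 each), 1×pyridine (neutral); total -5. So Sc + (-5) = 2−, giving Sc = +3.
Ligands are named alphabetically: azido before isothiocyanato before pyridine.
The complex ion is anionic, so scandium takes the -ate form scandate(III).

barium azidotetraisothiocyanato(pyridine)scandate(III)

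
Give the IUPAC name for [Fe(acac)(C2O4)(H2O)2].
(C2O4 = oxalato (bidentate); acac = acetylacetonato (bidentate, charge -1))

There is no counter-ion, so the complex is neutral overall.
Ligand charges: 2×aqua (neutral), 1×oxalato (-2 each), 1×acetylacetonato (-1 each); total -3. So Fe + (-3) = 0, giving Fe = +3.
Ligands are named alphabetically: acetylacetonato before aqua before oxalato.

(acetylacetonato)diaquaoxalatoiron(III)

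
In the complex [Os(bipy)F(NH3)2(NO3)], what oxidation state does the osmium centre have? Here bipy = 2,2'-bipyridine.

+2

No counter-ion: the bracketed complex is neutral.
Ligand charges: 1×NO3 = -1; 1×bipy neutral; 1×F = -1; 2×NH3 neutral; sum -2.
Os + (-2) = 0 ⇒ Os is +2.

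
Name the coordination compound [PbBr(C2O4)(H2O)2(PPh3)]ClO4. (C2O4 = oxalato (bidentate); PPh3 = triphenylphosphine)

The 1 perchlorate counter-ion carries a total charge of -1, so each complex ion is 1+.
Ligand charges: 2×aqua (neutral), 1×oxalato (-2 each), 1×bromo (-1 each), 1×triphenylphosphine (neutral); total -3. So Pb + (-3) = 1+, giving Pb = +4.
Ligands are named alphabetically: aqua before bromo before oxalato before triphenylphosphine.

diaquabromooxalato(triphenylphosphine)lead(IV) perchlorate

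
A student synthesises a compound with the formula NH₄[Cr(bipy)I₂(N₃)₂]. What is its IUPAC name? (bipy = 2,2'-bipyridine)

The 1 ammonium counter-ion carries a total charge of +1, so each complex ion is 1−.
Ligand charges: 1×2,2'-bipyridine (neutral), 2×azido (-1 each), 2×iodo (-1 each); total -4. So Cr + (-4) = 1−, giving Cr = +3.
The complex ion is anionic, so chromium takes the -ate form chromate(III).

ammonium diazido(2,2'-bipyridine)diiodochromate(III)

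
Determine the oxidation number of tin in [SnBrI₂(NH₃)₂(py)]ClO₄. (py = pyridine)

1 perchlorate outside the brackets (-1 each) → the complex ion is 1+.
Ligand charges: 1×Br = -1; 1×py neutral; 2×I = -2; 2×NH3 neutral; sum -3.
Sn + (-3) = 1+ ⇒ Sn is +4.

+4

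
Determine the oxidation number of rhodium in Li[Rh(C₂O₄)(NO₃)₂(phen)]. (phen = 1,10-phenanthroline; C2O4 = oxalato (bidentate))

+3

1 lithium outside the brackets (+1 each) → the complex ion is 1−.
Ligand charges: 1×phen neutral; 2×NO3 = -2; 1×C2O4 = -2; sum -4.
Rh + (-4) = 1− ⇒ Rh is +3.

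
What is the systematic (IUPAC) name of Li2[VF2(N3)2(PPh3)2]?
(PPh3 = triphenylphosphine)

The 2 lithium counter-ions carry a total charge of +2, so each complex ion is 2−.
Ligand charges: 2×fluoro (-1 each), 2×triphenylphosphine (neutral), 2×azido (-1 each); total -4. So V + (-4) = 2−, giving V = +2.
The complex ion is anionic, so vanadium takes the -ate form vanadate(II).

lithium diazidodifluorobis(triphenylphosphine)vanadate(II)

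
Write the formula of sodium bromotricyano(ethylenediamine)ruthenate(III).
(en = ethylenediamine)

Ligands: 3 cyano (CN, -1), 1 ethylenediamine (en, neutral), 1 bromo (Br, -1). Ligand charge sum = -4.
Charge balance with sodium (+1) requires 1 complex ion per 1 sodium.

Na[RuBr(CN)3(en)]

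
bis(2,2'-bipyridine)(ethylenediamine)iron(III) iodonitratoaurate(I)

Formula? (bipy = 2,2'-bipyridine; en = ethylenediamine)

[Fe(bipy)2(en)][AuI(NO3)]3

Cation [Fe…]: ligand charges 0, Fe(III) ⇒ ion charge 3+.
Anion [Au…]: ligand charges -2, Au(I) ⇒ ion charge 1−.
One 3+ cation requires 3 of the 1− anion.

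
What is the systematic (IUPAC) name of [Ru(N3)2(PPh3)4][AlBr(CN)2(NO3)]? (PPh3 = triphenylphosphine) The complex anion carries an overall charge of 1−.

Both ions are complex: the cation is named first with the plain metal name, the anion second with the -ate form; each ion's ligands are alphabetised independently.
The complex anion is given as 1−; its ligand charges sum to -4, so Al = +3.
A 1:1 salt means the cation carries the equal and opposite charge, 1+.
Cation: ligand charges sum to -2; for the ion to be 1+, Ru = +3.

diazidotetrakis(triphenylphosphine)ruthenium(III) bromodicyanonitratoaluminate(III)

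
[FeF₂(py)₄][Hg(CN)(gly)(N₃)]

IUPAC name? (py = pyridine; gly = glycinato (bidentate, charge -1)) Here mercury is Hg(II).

Both ions are complex: the cation is named first with the plain metal name, the anion second with the -ate form; each ion's ligands are alphabetised independently.
Hg is given as +2; the anion's ligand charges sum to -3, so the complex anion is 1−.
A 1:1 salt means the cation carries the equal and opposite charge, 1+.
Cation: ligand charges sum to -2; for the ion to be 1+, Fe = +3.

difluorotetrakis(pyridine)iron(III) azidocyano(glycinato)mercurate(II)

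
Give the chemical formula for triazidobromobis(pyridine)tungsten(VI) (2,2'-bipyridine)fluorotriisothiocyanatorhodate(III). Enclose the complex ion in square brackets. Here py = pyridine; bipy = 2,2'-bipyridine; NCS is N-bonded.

Cation [W…]: ligand charges -4, W(VI) ⇒ ion charge 2+.
Anion [Rh…]: ligand charges -4, Rh(III) ⇒ ion charge 1−.
One 2+ cation requires 2 of the 1− anion.

[WBr(N3)3(py)2][Rh(bipy)F(NCS)3]2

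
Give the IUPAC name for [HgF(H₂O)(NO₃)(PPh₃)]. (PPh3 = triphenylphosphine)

There is no counter-ion, so the complex is neutral overall.
Ligand charges: 1×triphenylphosphine (neutral), 1×aqua (neutral), 1×nitrato (-1 each), 1×fluoro (-1 each); total -2. So Hg + (-2) = 0, giving Hg = +2.
Ligands are named alphabetically: aqua before fluoro before nitrato before triphenylphosphine.

aquafluoronitrato(triphenylphosphine)mercury(II)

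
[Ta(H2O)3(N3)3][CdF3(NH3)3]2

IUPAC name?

triaquatriazidotantalum(V) triamminetrifluorocadmate(II)

Both ions are complex: the cation is named first with the plain metal name, the anion second with the -ate form; each ion's ligands are alphabetised independently.
Cadmium is always +2 in its complexes; the anion's ligand charges sum to -3, so the complex anion is 1−.
With 2 anions per cation, the cation must be 2×1 = 2+.
Cation: ligand charges sum to -3; for the ion to be 2+, Ta = +5.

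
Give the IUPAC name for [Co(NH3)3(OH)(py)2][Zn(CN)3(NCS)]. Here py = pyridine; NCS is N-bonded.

Both ions are complex: the cation is named first with the plain metal name, the anion second with the -ate form; each ion's ligands are alphabetised independently.
Zinc is always +2 in its complexes; the anion's ligand charges sum to -4, so the complex anion is 2−.
A 1:1 salt means the cation carries the equal and opposite charge, 2+.
Cation: ligand charges sum to -1; for the ion to be 2+, Co = +3.

triamminehydroxobis(pyridine)cobalt(III) tricyanoisothiocyanatozincate(II)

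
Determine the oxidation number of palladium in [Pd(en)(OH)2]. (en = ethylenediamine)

+2

No counter-ion: the bracketed complex is neutral.
Ligand charges: 1×en neutral; 2×OH = -2; sum -2.
Pd + (-2) = 0 ⇒ Pd is +2.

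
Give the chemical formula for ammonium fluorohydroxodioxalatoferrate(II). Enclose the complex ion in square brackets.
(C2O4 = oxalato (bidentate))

(NH4)4[Fe(C2O4)2F(OH)]

Ligands: 2 oxalato (C2O4, -2), 1 hydroxo (OH, -1), 1 fluoro (F, -1). Ligand charge sum = -6.
With Fe in oxidation state +2, the complex ion is [Fe...]^4−.
Charge balance with ammonium (+1) requires 1 complex ion per 4 ammonium.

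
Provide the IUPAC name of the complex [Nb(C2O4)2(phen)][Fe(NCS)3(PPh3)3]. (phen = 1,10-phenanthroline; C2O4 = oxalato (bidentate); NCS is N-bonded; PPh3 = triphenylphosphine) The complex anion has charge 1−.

Both ions are complex: the cation is named first with the plain metal name, the anion second with the -ate form; each ion's ligands are alphabetised independently.
The complex anion is given as 1−; its ligand charges sum to -3, so Fe = +2.
A 1:1 salt means the cation carries the equal and opposite charge, 1+.
Cation: ligand charges sum to -4; for the ion to be 1+, Nb = +5.

dioxalato(1,10-phenanthroline)niobium(V) triisothiocyanatotris(triphenylphosphine)ferrate(II)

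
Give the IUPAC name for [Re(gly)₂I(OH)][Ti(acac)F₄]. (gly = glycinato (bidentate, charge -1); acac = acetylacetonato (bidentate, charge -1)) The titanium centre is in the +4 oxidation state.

bis(glycinato)hydroxoiodorhenium(V) (acetylacetonato)tetrafluorotitanate(IV)

Ti is given as +4; the anion's ligand charges sum to -5, so the complex anion is 1−.
A 1:1 salt means the cation carries the equal and opposite charge, 1+.
Cation: ligand charges sum to -4; for the ion to be 1+, Re = +5.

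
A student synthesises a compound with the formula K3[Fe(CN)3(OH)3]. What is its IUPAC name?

The 3 potassium counter-ions carry a total charge of +3, so each complex ion is 3−.
Ligand charges: 3×cyano (-1 each), 3×hydroxo (-1 each); total -6. So Fe + (-6) = 3−, giving Fe = +3.
Ligands are named alphabetically: cyano before hydroxo.
The complex ion is anionic, so iron takes the -ate form ferrate(III).

potassium tricyanotrihydroxoferrate(III)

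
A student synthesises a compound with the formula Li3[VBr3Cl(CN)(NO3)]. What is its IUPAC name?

The 3 lithium counter-ions carry a total charge of +3, so each complex ion is 3−.
Ligand charges: 3×bromo (-1 each), 1×nitrato (-1 each), 1×cyano (-1 each), 1×chloro (-1 each); total -6. So V + (-6) = 3−, giving V = +3.
Ligands are named alphabetically: bromo before chloro before cyano before nitrato.
The complex ion is anionic, so vanadium takes the -ate form vanadate(III).

lithium tribromochlorocyanonitratovanadate(III)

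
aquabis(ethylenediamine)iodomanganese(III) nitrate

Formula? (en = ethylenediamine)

[Mn(en)2(H2O)I](NO3)2

Ligands: 1 iodo (I, -1), 1 aqua (H2O, neutral), 2 ethylenediamine (en, neutral). Ligand charge sum = -1.
Charge balance with nitrate (-1) requires 1 complex ion per 2 nitrate.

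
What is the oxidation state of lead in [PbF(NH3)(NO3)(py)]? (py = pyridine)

+2

No counter-ion: the bracketed complex is neutral.
Ligand charges: 1×NH3 neutral; 1×F = -1; 1×py neutral; 1×NO3 = -1; sum -2.
Pb + (-2) = 0 ⇒ Pb is +2.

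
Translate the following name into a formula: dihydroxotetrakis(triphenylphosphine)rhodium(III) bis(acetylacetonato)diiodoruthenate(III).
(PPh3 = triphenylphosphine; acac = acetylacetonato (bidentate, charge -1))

[Rh(OH)2(PPh3)4][Ru(acac)2I2]

Cation [Rh…]: ligand charges -2, Rh(III) ⇒ ion charge 1+.
Anion [Ru…]: ligand charges -4, Ru(III) ⇒ ion charge 1−.
One 1+ cation balances one 1− anion.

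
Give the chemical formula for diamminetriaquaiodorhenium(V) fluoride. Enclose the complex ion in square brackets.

[Re(H2O)3I(NH3)2]F4

Ligands: 3 aqua (H2O, neutral), 2 ammine (NH3, neutral), 1 iodo (I, -1). Ligand charge sum = -1.
With Re in oxidation state +5, the complex ion is [Re...]^4+.
Charge balance with fluoride (-1) requires 1 complex ion per 4 fluoride.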